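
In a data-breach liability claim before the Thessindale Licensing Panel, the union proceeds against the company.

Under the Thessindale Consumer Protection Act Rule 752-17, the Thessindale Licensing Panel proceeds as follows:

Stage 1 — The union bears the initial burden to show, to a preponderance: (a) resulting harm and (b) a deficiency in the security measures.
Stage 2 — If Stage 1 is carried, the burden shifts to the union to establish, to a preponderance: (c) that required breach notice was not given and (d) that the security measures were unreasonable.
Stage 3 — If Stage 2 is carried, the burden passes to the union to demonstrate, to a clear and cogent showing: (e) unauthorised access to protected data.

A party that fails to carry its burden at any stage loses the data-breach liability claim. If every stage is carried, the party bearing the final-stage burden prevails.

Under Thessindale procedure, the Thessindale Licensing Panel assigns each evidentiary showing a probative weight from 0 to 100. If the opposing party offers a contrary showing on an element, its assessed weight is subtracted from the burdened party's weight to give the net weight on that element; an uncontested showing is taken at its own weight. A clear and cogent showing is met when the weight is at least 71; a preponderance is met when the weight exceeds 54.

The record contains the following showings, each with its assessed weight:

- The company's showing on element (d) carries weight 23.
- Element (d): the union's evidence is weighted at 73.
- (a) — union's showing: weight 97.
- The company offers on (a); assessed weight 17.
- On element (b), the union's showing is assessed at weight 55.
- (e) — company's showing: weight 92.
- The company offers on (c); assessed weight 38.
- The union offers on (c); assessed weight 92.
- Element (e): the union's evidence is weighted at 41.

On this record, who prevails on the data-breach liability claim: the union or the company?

Stage 1 (union, a preponderance, weight exceeds 54): (a) net 97−17=80 > 54 — meets; (b) 55 > 54 — meets.
  Stage 1 carried; the burden remains with the union.
Stage 2 (union, a preponderance, weight exceeds 54): (c) net 92−38=54 ≤ 54 — fails; (d) net 73−23=50 ≤ 54 — fails.
  Stage 2 not carried; the union fails its burden.
The company prevails.

company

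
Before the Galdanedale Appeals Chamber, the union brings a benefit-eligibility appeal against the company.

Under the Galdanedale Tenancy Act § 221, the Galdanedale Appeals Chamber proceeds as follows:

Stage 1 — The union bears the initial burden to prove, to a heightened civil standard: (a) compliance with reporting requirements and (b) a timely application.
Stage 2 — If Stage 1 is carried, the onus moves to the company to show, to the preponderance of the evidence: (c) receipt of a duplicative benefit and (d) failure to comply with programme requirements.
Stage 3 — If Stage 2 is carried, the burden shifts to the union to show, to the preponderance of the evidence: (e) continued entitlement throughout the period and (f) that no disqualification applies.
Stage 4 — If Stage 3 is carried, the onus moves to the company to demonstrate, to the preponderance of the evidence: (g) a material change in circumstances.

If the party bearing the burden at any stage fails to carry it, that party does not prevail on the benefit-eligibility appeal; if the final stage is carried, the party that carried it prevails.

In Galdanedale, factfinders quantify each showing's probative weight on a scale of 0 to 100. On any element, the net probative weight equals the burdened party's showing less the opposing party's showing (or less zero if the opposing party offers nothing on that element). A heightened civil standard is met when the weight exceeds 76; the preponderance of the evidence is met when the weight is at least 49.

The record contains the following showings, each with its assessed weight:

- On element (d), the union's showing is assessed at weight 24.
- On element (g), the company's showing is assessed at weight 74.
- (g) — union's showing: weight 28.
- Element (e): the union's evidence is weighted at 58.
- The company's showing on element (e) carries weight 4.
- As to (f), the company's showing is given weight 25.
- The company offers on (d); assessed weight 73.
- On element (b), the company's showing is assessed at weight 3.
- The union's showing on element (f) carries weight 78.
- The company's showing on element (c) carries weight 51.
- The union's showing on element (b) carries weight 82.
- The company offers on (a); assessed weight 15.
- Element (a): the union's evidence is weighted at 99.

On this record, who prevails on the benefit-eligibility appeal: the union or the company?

At Stage 1 the union must meet a heightened civil standard (weight exceeds 76): on (a) the weight is 99 less the opposing 15 gives net 84, > 76, so (a) meets the standard; on (b) the weight is 82 less the opposing 3 gives net 79, which does exceed 76, so (b) meets the standard.
  Stage 1 carried; the burden shifts to the company.
At Stage 2 the company must meet the preponderance of the evidence (weight is at least 49): on (c) the weight is 51, which does reach 49, so (c) meets the standard; on (d) the weight is 73 less the opposing 24 gives net 49, which does reach 49, so (d) meets the standard.
  The company carries Stage 2; the union now bears the burden.
At Stage 3 the union must meet the preponderance of the evidence (weight is at least 49): on (e) the weight is 58 less the opposing 4 gives net 54, which does reach 49, so (e) meets the standard; on (f) the weight is 78 less the opposing 25 gives net 53, ≥ 49, so (f) meets the standard.
  Stage 3 is satisfied; the onus moves to the company.
At Stage 4 the company must meet the preponderance of the evidence (weight is at least 49): on (g) the weight is 74 less the opposing 28 gives net 46, < 49, so (g) does not meet the standard.
  The company does not carry Stage 4.
The union prevails.

union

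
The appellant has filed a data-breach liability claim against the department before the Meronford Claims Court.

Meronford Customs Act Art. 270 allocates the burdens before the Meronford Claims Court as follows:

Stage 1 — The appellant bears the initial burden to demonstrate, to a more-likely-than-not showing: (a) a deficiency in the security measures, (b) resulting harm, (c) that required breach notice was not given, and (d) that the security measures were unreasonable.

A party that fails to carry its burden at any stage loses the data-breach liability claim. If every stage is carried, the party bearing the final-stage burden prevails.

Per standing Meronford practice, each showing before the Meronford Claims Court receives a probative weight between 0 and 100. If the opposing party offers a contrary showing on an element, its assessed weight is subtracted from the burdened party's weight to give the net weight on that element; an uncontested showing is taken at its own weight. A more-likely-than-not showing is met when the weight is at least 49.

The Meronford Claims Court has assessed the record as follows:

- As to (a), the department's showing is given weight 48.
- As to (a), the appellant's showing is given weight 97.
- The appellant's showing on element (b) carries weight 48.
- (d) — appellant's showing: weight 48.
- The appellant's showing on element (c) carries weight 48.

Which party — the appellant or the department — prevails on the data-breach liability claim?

department

Stage 1 (appellant, a more-likely-than-not showing, weight is at least 49): (a) net 97−48=49 ≥ 49 — meets; (b) 48 < 49 — fails; (c) 48 < 49 — fails; (d) 48 < 49 — fails.
  Stage 1 not carried; the appellant fails its burden.
So the department prevails.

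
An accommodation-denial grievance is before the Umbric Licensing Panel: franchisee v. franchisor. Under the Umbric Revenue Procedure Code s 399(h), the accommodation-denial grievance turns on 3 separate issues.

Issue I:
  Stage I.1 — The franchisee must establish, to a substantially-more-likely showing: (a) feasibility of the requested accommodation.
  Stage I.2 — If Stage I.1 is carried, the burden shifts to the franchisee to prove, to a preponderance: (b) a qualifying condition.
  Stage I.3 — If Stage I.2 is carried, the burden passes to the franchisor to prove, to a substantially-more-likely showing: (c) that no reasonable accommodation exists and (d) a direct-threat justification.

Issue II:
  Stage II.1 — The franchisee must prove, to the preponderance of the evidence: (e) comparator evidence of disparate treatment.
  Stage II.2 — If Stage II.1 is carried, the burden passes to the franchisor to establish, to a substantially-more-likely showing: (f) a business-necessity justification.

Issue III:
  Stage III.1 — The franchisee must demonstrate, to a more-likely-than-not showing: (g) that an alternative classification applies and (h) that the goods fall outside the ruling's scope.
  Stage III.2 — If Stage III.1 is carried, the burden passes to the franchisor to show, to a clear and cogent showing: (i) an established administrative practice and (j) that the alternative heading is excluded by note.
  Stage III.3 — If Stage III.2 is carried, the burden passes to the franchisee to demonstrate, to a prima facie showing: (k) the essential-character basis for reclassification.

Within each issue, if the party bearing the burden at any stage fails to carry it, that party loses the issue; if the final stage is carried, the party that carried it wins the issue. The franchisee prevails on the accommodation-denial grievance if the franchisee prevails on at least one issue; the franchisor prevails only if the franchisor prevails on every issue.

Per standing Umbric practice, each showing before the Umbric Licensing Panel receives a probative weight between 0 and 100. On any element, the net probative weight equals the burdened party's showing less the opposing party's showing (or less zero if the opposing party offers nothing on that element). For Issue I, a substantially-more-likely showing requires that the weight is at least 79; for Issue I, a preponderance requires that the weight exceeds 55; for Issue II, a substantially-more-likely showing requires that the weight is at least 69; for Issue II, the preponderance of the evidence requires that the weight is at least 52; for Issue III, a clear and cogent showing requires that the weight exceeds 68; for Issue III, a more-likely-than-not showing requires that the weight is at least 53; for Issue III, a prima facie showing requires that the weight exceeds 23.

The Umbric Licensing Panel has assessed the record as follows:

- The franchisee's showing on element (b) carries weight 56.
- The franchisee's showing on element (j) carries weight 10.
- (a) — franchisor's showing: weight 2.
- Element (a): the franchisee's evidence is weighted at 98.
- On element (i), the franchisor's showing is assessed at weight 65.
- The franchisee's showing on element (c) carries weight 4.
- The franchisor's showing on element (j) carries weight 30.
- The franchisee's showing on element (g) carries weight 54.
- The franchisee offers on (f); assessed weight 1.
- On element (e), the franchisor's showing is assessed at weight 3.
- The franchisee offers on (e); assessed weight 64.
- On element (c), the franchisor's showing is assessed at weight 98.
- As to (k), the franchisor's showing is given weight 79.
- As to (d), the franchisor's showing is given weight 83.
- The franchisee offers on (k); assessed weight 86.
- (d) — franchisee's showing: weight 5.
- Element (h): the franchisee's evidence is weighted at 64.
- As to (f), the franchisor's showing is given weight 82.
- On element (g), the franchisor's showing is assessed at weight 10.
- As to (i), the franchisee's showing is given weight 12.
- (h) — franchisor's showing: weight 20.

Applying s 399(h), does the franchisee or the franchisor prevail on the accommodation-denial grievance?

— Issue I —
Stage I.1 — burden on franchisee; standard: a substantially-more-likely showing (weight is at least 79).
    (a): 98 − 2 = 96 ≥ 79 [met]
  Stage I.1 is satisfied; the franchisee continues to bear the burden.
Stage I.2 — burden on franchisee; standard: a preponderance (weight exceeds 55).
    (b): 56 > 55 [met]
  All elements met. The burden passes to the franchisor.
Stage I.3 — burden on franchisor; standard: a substantially-more-likely showing (weight is at least 79).
    (c): 98 − 4 = 94 ≥ 79 [met]
    (d): 83 − 5 = 78 < 79 [not met]
  Not every element is met, so the franchisor fails to carry Stage I.3.
The franchisee prevails on this issue.
— Issue II —
Stage II.1 — burden on franchisee; standard: the preponderance of the evidence (weight is at least 52).
    (e): 64 − 3 = 61 ≥ 52 [met]
  Stage II.1 carried; the burden shifts to the franchisor.
Stage II.2 — burden on franchisor; standard: a substantially-more-likely showing (weight is at least 69).
    (f): 82 − 1 = 81 ≥ 69 [met]
  The franchisor carries the last stage.
Every stage carried; the franchisor prevails on this issue.
— Issue III —
Stage III.1 — burden on franchisee; standard: a more-likely-than-not showing (weight is at least 53).
    (g): 54 − 10 = 44 < 53 [not met]
    (h): 64 − 20 = 44 < 53 [not met]
  The franchisee does not carry Stage III.1.
The franchisor prevails on this issue.
Per-issue: Issue I → franchisee; Issue II → franchisor; Issue III → franchisor. The franchisee must prevail on at least one issue; overall, the franchisee prevails.

franchisee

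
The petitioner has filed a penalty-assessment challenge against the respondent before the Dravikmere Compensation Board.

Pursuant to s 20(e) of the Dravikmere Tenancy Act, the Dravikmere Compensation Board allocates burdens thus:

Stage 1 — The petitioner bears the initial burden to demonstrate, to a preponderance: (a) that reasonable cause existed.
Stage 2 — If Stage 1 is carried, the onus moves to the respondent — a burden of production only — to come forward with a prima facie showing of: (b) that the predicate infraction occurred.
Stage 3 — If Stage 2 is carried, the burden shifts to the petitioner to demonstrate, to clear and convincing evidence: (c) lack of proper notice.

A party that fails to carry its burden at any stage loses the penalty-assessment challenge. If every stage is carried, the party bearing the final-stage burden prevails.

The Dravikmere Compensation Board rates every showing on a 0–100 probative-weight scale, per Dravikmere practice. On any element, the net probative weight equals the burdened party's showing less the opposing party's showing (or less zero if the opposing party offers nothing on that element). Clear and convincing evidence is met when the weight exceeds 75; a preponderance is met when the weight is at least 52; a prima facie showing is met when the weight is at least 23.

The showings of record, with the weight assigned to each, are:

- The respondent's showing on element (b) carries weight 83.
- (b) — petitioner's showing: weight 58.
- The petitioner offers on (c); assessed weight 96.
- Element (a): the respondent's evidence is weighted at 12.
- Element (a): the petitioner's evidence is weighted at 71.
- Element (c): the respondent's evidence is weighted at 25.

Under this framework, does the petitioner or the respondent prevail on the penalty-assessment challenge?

Stage 1 (petitioner, a preponderance, weight is at least 52): (a) net 71−12=59 ≥ 52 — meets.
  All elements met. The burden passes to the respondent.
Stage 2 (respondent, a prima facie showing, weight is at least 23): (b) net 83−58=25 ≥ 23 — meets.
  Stage 2 carried; the burden shifts to the petitioner.
Stage 3 (petitioner, clear and convincing evidence, weight exceeds 75): (c) net 96−25=71 ≤ 75 — fails.
  Not every element is met, so the petitioner fails to carry Stage 3.
The respondent prevails.

respondent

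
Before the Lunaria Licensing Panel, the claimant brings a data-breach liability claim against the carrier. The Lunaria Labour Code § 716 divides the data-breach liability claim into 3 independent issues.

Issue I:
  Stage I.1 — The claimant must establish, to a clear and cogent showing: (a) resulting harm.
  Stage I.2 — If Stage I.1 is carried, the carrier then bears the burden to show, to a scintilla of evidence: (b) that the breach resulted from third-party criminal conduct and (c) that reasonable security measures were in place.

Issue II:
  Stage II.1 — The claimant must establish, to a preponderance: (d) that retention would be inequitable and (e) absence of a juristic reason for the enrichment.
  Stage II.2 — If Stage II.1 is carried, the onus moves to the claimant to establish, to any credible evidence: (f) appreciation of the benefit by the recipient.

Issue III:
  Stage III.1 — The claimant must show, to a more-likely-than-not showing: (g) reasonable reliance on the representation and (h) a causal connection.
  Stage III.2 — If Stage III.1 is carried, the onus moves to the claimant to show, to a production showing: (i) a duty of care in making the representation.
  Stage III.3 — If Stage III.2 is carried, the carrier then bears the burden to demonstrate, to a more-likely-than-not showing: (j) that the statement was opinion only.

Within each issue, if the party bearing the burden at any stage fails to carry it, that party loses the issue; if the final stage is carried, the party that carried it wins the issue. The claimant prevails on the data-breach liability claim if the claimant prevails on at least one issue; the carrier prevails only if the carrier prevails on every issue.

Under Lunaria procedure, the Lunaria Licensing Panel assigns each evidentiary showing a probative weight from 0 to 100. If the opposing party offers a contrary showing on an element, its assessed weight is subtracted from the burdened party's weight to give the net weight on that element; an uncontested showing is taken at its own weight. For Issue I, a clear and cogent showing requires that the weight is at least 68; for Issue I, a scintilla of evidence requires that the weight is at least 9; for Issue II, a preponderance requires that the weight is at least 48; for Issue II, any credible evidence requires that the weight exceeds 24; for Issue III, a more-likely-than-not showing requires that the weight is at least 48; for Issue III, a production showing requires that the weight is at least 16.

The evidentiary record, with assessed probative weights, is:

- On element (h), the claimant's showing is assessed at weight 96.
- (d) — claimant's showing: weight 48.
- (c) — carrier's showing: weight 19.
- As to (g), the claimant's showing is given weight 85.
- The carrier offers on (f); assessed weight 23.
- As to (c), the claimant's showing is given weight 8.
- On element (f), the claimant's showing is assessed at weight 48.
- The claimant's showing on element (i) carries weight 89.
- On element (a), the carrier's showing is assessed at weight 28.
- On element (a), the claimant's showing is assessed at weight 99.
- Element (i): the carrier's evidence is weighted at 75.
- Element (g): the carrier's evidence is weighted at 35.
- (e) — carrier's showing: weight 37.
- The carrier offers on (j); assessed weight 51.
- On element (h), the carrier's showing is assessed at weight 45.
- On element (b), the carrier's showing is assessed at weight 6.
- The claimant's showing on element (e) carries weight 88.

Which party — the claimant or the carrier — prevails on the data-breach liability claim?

claimant

— Issue I —
Stage I.1 (claimant, a clear and cogent showing, weight is at least 68): (a) net 99−28=71 ≥ 68 — meets.
  The claimant carries Stage I.1; the carrier now bears the burden.
Stage I.2 (carrier, a scintilla of evidence, weight is at least 9): (b) 6 < 9 — fails; (c) net 19−8=11 ≥ 9 — meets.
  Not every element is met, so the carrier fails to carry Stage I.2.
The claimant prevails on this issue.
— Issue II —
Stage II.1 (claimant, a preponderance, weight is at least 48): (d) 48 ≥ 48 — meets; (e) net 88−37=51 ≥ 48 — meets.
  Stage II.1 carried; the burden remains with the claimant.
Stage II.2 (claimant, any credible evidence, weight exceeds 24): (f) net 48−23=25 > 24 — meets.
  The claimant carries the last stage.
With every stage satisfied, the claimant prevails on this issue.
— Issue III —
Stage III.1 — burden on claimant; standard: a more-likely-than-not showing (weight is at least 48).
    (g): 85 − 35 = 50 ≥ 48 [met]
    (h): 96 − 45 = 51 ≥ 48 [met]
  All elements met. The claimant retains the burden for Stage III.2.
Stage III.2 — burden on claimant; standard: a production showing (weight is at least 16).
    (i): 89 − 75 = 14 < 16 [not met]
  Stage III.2 not carried; the claimant fails its burden.
The carrier prevails on this issue.
Per-issue: Issue I → claimant; Issue II → claimant; Issue III → carrier. The claimant must prevail on at least one issue; overall, the claimant prevails.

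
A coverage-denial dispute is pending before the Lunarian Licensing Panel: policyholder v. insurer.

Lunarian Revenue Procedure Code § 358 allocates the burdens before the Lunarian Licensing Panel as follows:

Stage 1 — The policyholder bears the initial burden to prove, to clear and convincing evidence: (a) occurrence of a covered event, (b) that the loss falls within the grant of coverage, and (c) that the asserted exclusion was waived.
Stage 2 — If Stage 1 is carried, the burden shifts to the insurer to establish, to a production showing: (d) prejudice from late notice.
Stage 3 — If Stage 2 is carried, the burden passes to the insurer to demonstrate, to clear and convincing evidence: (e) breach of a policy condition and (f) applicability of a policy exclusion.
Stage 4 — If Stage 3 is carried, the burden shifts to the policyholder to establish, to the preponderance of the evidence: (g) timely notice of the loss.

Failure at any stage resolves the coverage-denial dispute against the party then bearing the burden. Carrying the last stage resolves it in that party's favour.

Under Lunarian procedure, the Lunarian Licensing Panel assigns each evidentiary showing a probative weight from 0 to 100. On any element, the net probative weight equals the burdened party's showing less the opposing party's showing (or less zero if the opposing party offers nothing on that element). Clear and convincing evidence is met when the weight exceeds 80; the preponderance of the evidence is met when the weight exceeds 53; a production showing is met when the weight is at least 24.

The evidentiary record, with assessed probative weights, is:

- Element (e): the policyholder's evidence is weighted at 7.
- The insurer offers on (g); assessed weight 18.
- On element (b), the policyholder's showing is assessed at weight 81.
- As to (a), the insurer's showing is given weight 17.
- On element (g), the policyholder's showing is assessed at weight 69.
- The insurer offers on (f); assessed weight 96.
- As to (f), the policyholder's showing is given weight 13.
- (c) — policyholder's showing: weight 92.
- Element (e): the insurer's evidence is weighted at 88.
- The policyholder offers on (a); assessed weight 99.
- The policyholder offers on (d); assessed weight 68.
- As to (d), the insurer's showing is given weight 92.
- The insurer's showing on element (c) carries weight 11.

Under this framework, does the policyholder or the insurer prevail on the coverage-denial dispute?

Stage 1 (policyholder, clear and convincing evidence, weight exceeds 80): (a) net 99−17=82 > 80 — meets; (b) 81 > 80 — meets; (c) net 92−11=81 > 80 — meets.
  Stage 1 is satisfied; the onus moves to the insurer.
Stage 2 (insurer, a production showing, weight is at least 24): (d) net 92−68=24 ≥ 24 — meets.
  Stage 2 is satisfied; the insurer continues to bear the burden.
Stage 3 (insurer, clear and convincing evidence, weight exceeds 80): (e) net 88−7=81 > 80 — meets; (f) net 96−13=83 > 80 — meets.
  The insurer carries Stage 3; the policyholder now bears the burden.
Stage 4 (policyholder, the preponderance of the evidence, weight exceeds 53): (g) net 69−18=51 ≤ 53 — fails.
  Not every element is met, so the policyholder fails to carry Stage 4.
The insurer prevails.

insurer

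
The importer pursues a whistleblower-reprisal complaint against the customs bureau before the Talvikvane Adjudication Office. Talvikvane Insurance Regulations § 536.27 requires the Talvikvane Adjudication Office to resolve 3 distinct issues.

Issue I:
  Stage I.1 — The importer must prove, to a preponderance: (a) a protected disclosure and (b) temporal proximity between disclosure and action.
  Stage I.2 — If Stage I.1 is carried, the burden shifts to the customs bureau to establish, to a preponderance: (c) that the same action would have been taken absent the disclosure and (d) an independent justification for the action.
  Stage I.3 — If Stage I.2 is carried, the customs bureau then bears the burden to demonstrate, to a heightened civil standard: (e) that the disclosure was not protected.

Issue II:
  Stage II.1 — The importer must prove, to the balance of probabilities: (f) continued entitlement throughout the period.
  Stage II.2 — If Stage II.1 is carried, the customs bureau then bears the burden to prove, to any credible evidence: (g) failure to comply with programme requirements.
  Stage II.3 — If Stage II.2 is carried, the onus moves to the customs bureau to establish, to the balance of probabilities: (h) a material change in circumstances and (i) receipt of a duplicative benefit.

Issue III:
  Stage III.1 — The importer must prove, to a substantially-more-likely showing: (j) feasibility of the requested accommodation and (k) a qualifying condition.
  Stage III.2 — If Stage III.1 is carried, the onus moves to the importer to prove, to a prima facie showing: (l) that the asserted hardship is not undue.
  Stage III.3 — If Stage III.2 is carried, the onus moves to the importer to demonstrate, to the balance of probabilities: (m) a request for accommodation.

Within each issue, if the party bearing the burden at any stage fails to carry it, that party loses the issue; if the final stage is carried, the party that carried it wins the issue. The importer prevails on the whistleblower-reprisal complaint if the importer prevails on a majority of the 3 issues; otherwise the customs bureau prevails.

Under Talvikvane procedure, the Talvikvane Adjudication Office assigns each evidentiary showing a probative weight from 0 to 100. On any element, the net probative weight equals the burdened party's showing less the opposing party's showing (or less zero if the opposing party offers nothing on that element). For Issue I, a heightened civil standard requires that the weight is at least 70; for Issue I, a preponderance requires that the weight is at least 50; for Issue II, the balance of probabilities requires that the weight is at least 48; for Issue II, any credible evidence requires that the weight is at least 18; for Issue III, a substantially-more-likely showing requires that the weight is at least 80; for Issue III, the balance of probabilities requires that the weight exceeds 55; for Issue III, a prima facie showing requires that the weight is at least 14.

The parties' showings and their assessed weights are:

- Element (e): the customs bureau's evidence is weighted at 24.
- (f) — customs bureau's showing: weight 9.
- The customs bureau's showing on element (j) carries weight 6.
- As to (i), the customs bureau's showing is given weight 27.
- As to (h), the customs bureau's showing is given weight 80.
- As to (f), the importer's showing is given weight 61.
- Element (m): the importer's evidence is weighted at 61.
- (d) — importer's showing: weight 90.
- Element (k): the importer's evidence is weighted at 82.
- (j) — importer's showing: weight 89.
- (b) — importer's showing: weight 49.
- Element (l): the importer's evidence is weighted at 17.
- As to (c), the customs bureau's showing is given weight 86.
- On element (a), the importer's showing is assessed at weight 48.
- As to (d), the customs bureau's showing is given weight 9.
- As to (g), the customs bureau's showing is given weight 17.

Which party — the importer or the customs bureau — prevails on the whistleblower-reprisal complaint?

importer

— Issue I —
At Stage I.1 the importer must meet a preponderance (weight is at least 50): on (a) the weight is 48, which does not reach 50, so (a) does not meet the standard; on (b) the weight is 49, < 50, so (b) does not meet the standard.
  The importer does not carry Stage I.1.
The customs bureau prevails on this issue.
— Issue II —
At Stage II.1 the importer must meet the balance of probabilities (weight is at least 48): on (f) the weight is 61 less the opposing 9 gives net 52, ≥ 48, so (f) meets the standard.
  The importer carries Stage II.1; the customs bureau now bears the burden.
At Stage II.2 the customs bureau must meet any credible evidence (weight is at least 18): on (g) the weight is 17, which does not reach 18, so (g) does not meet the standard.
  The customs bureau does not carry Stage II.2.
The analysis ends at Stage II.2; the importer prevails on this issue.
— Issue III —
Stage III.1 (importer, a substantially-more-likely showing, weight is at least 80): (j) net 89−6=83 ≥ 80 — meets; (k) 82 ≥ 80 — meets.
  Stage III.1 is satisfied; the importer continues to bear the burden.
Stage III.2 (importer, a prima facie showing, weight is at least 14): (l) 17 ≥ 14 — meets.
  All elements met. The importer retains the burden for Stage III.3.
Stage III.3 (importer, the balance of probabilities, weight exceeds 55): (m) 61 > 55 — meets.
  The importer carries the last stage.
Every stage carried; the importer prevails on this issue.
Per-issue: Issue I → customs bureau; Issue II → importer; Issue III → importer. The importer must prevail on a majority of issues; overall, the importer prevails.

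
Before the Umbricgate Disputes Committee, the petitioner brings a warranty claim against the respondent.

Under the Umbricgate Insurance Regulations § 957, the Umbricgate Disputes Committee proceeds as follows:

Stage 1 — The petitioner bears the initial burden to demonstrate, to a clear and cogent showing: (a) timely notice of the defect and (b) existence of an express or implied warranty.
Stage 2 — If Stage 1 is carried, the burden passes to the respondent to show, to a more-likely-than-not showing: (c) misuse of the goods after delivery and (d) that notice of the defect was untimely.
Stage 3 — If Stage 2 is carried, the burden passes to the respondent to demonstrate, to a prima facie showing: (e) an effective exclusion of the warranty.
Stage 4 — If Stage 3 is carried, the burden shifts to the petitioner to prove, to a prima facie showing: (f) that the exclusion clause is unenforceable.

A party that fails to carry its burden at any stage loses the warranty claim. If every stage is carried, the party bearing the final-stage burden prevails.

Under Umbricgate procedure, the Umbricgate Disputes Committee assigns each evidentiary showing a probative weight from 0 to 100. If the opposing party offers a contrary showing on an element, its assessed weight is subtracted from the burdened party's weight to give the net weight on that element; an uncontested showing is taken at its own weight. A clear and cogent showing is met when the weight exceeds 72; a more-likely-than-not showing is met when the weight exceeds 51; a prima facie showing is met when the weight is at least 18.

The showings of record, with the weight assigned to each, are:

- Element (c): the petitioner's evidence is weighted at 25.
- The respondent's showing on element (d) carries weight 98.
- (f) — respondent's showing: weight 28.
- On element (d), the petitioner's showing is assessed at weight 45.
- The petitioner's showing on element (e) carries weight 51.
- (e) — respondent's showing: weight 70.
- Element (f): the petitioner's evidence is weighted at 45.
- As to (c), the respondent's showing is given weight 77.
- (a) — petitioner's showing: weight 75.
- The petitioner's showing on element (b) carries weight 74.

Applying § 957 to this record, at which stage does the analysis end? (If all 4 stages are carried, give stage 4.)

stage 4

At Stage 1 the petitioner must meet a clear and cogent showing (weight exceeds 72): on (a) the weight is 75, > 72, so (a) meets the standard; on (b) the weight is 74, > 72, so (b) meets the standard.
  Stage 1 carried; the burden shifts to the respondent.
At Stage 2 the respondent must meet a more-likely-than-not showing (weight exceeds 51): on (c) the weight is 77 less the opposing 25 gives net 52, which does exceed 51, so (c) meets the standard; on (d) the weight is 98 less the opposing 45 gives net 53, > 51, so (d) meets the standard.
  Stage 2 carried; the burden remains with the respondent.
At Stage 3 the respondent must meet a prima facie showing (weight is at least 18): on (e) the weight is 70 less the opposing 51 gives net 19, which does reach 18, so (e) meets the standard.
  Stage 3 carried; the burden shifts to the petitioner.
At Stage 4 the petitioner must meet a prima facie showing (weight is at least 18): on (f) the weight is 45 less the opposing 28 gives net 17, which does not reach 18, so (f) does not meet the standard.
  Stage 4 not carried; the petitioner fails its burden.
So the respondent prevails.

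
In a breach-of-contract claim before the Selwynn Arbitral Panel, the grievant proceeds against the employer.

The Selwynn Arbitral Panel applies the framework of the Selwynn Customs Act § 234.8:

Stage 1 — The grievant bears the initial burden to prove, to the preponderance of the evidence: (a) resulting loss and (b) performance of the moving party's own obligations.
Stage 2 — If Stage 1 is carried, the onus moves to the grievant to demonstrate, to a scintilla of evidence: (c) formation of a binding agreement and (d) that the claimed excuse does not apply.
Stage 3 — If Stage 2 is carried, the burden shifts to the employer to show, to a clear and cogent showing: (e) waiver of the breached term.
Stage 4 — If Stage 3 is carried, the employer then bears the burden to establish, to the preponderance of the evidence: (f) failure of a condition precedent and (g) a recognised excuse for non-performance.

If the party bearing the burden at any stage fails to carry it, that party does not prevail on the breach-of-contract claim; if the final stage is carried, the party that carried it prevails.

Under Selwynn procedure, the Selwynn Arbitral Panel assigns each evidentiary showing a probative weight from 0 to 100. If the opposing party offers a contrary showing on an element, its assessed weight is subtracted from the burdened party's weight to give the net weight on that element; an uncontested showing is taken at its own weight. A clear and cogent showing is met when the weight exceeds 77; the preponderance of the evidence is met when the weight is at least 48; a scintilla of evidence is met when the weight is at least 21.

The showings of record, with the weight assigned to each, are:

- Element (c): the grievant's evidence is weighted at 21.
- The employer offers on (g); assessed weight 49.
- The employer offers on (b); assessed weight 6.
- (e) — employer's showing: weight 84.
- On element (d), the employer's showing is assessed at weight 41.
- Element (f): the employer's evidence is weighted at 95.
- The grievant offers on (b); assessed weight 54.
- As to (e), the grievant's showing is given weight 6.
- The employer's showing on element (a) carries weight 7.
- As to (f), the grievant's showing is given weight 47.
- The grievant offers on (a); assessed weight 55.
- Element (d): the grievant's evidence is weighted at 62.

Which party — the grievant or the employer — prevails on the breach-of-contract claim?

employer

Stage 1 — burden on grievant; standard: the preponderance of the evidence (weight is at least 48).
    (a): 55 − 7 = 48 ≥ 48 [met]
    (b): 54 − 6 = 48 ≥ 48 [met]
  All elements met. The grievant retains the burden for Stage 2.
Stage 2 — burden on grievant; standard: a scintilla of evidence (weight is at least 21).
    (c): 21 ≥ 21 [met]
    (d): 62 − 41 = 21 ≥ 21 [met]
  The grievant carries Stage 2; the employer now bears the burden.
Stage 3 — burden on employer; standard: a clear and cogent showing (weight exceeds 77).
    (e): 84 − 6 = 78 > 77 [met]
  Stage 3 is satisfied; the employer continues to bear the burden.
Stage 4 — burden on employer; standard: the preponderance of the evidence (weight is at least 48).
    (f): 95 − 47 = 48 ≥ 48 [met]
    (g): 49 ≥ 48 [met]
  The employer carries the last stage.
All stages carried — the employer prevails.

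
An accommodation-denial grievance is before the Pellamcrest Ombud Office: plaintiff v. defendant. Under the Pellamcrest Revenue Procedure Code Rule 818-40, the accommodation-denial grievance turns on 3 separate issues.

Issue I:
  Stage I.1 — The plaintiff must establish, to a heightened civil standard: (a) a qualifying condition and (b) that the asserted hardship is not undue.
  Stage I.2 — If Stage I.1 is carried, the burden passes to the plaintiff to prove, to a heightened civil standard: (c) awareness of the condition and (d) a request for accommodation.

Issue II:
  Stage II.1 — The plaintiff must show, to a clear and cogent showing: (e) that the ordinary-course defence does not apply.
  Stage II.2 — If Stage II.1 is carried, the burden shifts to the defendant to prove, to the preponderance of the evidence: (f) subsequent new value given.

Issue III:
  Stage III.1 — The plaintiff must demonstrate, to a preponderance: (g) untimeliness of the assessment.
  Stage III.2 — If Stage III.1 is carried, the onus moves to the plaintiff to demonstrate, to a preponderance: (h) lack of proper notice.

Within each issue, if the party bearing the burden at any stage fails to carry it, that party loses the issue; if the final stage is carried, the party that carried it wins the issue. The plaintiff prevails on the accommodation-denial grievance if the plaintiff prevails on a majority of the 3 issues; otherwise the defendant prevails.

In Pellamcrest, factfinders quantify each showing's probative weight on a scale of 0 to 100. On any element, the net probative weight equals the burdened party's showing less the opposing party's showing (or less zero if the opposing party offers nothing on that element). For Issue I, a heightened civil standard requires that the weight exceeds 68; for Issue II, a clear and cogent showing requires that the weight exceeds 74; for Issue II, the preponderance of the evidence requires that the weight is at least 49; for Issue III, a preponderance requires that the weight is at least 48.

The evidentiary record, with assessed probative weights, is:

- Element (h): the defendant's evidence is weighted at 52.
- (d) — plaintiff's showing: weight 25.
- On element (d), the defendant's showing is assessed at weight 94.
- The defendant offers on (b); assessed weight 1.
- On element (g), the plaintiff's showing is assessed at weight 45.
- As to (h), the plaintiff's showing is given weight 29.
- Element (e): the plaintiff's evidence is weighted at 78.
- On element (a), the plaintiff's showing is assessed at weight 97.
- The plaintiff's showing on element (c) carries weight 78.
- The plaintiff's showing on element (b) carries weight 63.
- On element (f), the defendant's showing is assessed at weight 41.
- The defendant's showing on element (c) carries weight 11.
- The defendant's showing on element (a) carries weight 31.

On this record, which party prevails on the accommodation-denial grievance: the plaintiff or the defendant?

defendant

— Issue I —
At Stage I.1 the plaintiff must meet a heightened civil standard (weight exceeds 68): on (a) the weight is 97 less the opposing 31 gives net 66, ≤ 68, so (a) does not meet the standard; on (b) the weight is 63 less the opposing 1 gives net 62, ≤ 68, so (b) does not meet the standard.
  Not every element is met, so the plaintiff fails to carry Stage I.1.
The defendant prevails on this issue.
— Issue II —
Stage II.1 — burden on plaintiff; standard: a clear and cogent showing (weight exceeds 74).
    (e): 78 > 74 [met]
  All elements met. The burden passes to the defendant.
Stage II.2 — burden on defendant; standard: the preponderance of the evidence (weight is at least 49).
    (f): 41 < 49 [not met]
  Stage II.2 not carried; the defendant fails its burden.
The analysis ends at Stage II.2; the plaintiff prevails on this issue.
— Issue III —
At Stage III.1 the plaintiff must meet a preponderance (weight is at least 48): on (g) the weight is 45, which does not reach 48, so (g) does not meet the standard.
  Not every element is met, so the plaintiff fails to carry Stage III.1.
So the defendant prevails on this issue.
Per-issue: Issue I → defendant; Issue II → plaintiff; Issue III → defendant. The plaintiff must prevail on a majority of issues; overall, the defendant prevails.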